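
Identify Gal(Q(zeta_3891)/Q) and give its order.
|Gal(Q(zeta_3891)/Q)| = phi(3891) = 2592; group ≅ (Z/3891Z)^* ≅ Z/2Z × Z/1296Z

The n-th cyclotomic polynomial Φ_3891(x) is the minimal polynomial of zeta_3891 over Q and has degree phi(3891) = 2592. So Q(zeta_3891) is a degree-2592 Galois extension with Galois group (Z/3891Z)^*. By CRT, (Z/3891Z)^* ≅ (Z/3Z)^* × (Z/1297Z)^*. Each prime-power unit group is (Z/3Z)^* ≅ Z/2Z; (Z/1297Z)^* ≅ Z/1296Z. Hence Gal(Q(zeta_3891)/Q) ≅ Z/2Z × Z/1296Z.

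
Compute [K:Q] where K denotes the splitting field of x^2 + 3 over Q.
[K:Q] = 2

The discriminant of x^2 + (0)*x + (3) is b^2 - 4c = 0 - (12) = -12. Since -12 is not a perfect square in Q, the polynomial is irreducible over Q. Its two roots generate a degree-2 extension, so [K:Q] = 2.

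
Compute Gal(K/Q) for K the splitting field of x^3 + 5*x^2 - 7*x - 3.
Gal(K/Q) = S_3 (symmetric group of order 6)

Compute the discriminant of x^3 + (5)*x^2 + (-7)*x + (-3): Δ = 5744. Since Δ is not a rational square, the Galois group is not contained in A_3; it must be the full S_3 (irreducibility of the cubic rules out anything smaller).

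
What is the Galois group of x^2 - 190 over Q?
Gal(K/Q) = Z/2Z (cyclic of order 2)

x^2 - 190 is irreducible over Q since 190 is not a rational square. The splitting field Q(sqrt(190)) has degree 2 over Q, and its unique nontrivial automorphism is sqrt(190) ↦ -sqrt(190). Hence Gal(Q(sqrt(190))/Q) = Z/2Z.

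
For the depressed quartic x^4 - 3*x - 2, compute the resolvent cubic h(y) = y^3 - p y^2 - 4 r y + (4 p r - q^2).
h(y) = y^3 + 8*y - 9

Identify coefficients: p = 0, q = -3, r = -2.
Plug into h(y) = y^3 - p y^2 - 4 r y + (4 p r - q^2):
  h(y) = y^3 - (0) y^2 - 4*(-2) y + (4*(0)*(-2) - (-3)^2)
       = y^3 + (0) y^2 + (8) y + (-9).
Simplifying: h(y) = y^3 + 8*y - 9.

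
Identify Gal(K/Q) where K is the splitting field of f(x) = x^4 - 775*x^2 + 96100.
Gal(K/Q) = Z/2Z (cyclic of order 2)

f factors as (x^2 - 620)(x^2 - 155), so the splitting field is K = Q(sqrt(620), sqrt(155)). The squarefree part of 620 is 155 and the squarefree part of 155 is also 155, so sqrt(620) and sqrt(155) are both rational multiples of sqrt(155). Hence Q(sqrt(620)) = Q(sqrt(155)) = Q(sqrt(155)), and the splitting field collapses to a single degree-2 extension with Galois group Z/2Z.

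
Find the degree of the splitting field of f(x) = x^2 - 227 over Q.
[K:Q] = 2

The polynomial x^2 - 227 is irreducible over Q since 227 is not a perfect square. Its splitting field is Q(sqrt(227)), which has degree 2 over Q.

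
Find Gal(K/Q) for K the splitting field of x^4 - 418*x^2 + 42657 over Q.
Gal(K/Q) = V_4 (Klein four-group, Z/2Z × Z/2Z)

f factors as (x^2 - 177)(x^2 - 241), so the splitting field is K = Q(sqrt(177), sqrt(241)). The elements 177, 241, 42657 are all non-squares in Q, so sqrt(177) and sqrt(241) generate independent quadratic extensions. Thus [K:Q] = 4 and Gal(K/Q) is generated by the two order-2 automorphisms sqrt(177) ↦ -sqrt(177) and sqrt(241) ↦ -sqrt(241), giving V_4.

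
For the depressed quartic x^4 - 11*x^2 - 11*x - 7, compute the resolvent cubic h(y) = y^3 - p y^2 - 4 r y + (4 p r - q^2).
h(y) = y^3 + 11*y^2 + 28*y + 187

Identify coefficients: p = -11, q = -11, r = -7.
Plug into h(y) = y^3 - p y^2 - 4 r y + (4 p r - q^2):
  h(y) = y^3 - (-11) y^2 - 4*(-7) y + (4*(-11)*(-7) - (-11)^2)
       = y^3 + (11) y^2 + (28) y + (187).
Simplifying: h(y) = y^3 + 11*y^2 + 28*y + 187.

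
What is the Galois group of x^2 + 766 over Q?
Gal(K/Q) = Z/2Z (cyclic of order 2)

x^2 + 766 is irreducible over Q since -766 is not a rational square. The splitting field Q(sqrt(-766)) has degree 2 over Q, and its unique nontrivial automorphism is sqrt(-766) ↦ -sqrt(-766). Hence Gal(Q(sqrt(-766))/Q) = Z/2Z.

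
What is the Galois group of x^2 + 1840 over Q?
Gal(K/Q) = Z/2Z (cyclic of order 2)

x^2 + 1840 is irreducible over Q since -1840 is not a rational square. The splitting field Q(sqrt(-1840)) has degree 2 over Q, and its unique nontrivial automorphism is sqrt(-1840) ↦ -sqrt(-1840). Hence Gal(Q(sqrt(-1840))/Q) = Z/2Z.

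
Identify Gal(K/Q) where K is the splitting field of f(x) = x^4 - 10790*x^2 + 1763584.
Gal(K/Q) = Z/2Z (cyclic of order 2)

f factors as (x^2 - 10624)(x^2 - 166), so the splitting field is K = Q(sqrt(10624), sqrt(166)). The squarefree part of 10624 is 166 and the squarefree part of 166 is also 166, so sqrt(10624) and sqrt(166) are both rational multiples of sqrt(166). Hence Q(sqrt(10624)) = Q(sqrt(166)) = Q(sqrt(166)), and the splitting field collapses to a single degree-2 extension with Galois group Z/2Z.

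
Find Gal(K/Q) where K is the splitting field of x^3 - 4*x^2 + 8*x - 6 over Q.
Gal(K/Q) = S_3 (symmetric group of order 6)

Compute the discriminant of x^3 + (-4)*x^2 + (8)*x + (-6): Δ = -76. Since Δ is not a rational square, the Galois group is not contained in A_3; it must be the full S_3 (irreducibility of the cubic rules out anything smaller).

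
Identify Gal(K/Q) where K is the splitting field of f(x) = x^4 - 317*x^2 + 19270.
Gal(K/Q) = V_4 (Klein four-group, Z/2Z × Z/2Z)

f factors as (x^2 - 235)(x^2 - 82), so the splitting field is K = Q(sqrt(235), sqrt(82)). The elements 235, 82, 19270 are all non-squares in Q, so sqrt(235) and sqrt(82) generate independent quadratic extensions. Thus [K:Q] = 4 and Gal(K/Q) is generated by the two order-2 automorphisms sqrt(235) ↦ -sqrt(235) and sqrt(82) ↦ -sqrt(82), giving V_4.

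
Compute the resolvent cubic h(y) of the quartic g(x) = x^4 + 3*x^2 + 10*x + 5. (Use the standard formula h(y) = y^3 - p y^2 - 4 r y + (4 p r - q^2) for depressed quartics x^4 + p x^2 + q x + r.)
h(y) = y^3 - 3*y^2 - 20*y - 40

Identify coefficients: p = 3, q = 10, r = 5.
Plug into h(y) = y^3 - p y^2 - 4 r y + (4 p r - q^2):
  h(y) = y^3 - (3) y^2 - 4*(5) y + (4*(3)*(5) - (10)^2)
       = y^3 + (-3) y^2 + (-20) y + (-40).
Simplifying: h(y) = y^3 - 3*y^2 - 20*y - 40.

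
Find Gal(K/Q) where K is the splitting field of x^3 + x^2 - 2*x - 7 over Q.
Gal(K/Q) = S_3 (symmetric group of order 6)

Compute the discriminant of x^3 + (1)*x^2 + (-2)*x + (-7): Δ = -1007. Since Δ is not a rational square, the Galois group is not contained in A_3; it must be the full S_3 (irreducibility of the cubic rules out anything smaller).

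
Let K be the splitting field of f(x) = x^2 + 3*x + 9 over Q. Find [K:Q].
[K:Q] = 2

The discriminant of x^2 + (3)*x + (9) is b^2 - 4c = 9 - (36) = -27. Since -27 is not a perfect square in Q, the polynomial is irreducible over Q. Its two roots generate a degree-2 extension, so [K:Q] = 2.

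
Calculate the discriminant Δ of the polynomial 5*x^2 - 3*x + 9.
Δ = -171

For a quadratic a x^2 + b x + c the discriminant is Δ = b^2 - 4ac = (-3)^2 - 4*(5)*(9) = 9 - (180) = -171.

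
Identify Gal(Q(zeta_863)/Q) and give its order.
|Gal(Q(zeta_863)/Q)| = phi(863) = 862; group ≅ (Z/863Z)^* ≅ Z/862Z

The n-th cyclotomic polynomial Φ_863(x) is the minimal polynomial of zeta_863 over Q and has degree phi(863) = 862. So Q(zeta_863) is a degree-862 Galois extension with Galois group (Z/863Z)^*. (Z/863Z)^* is cyclic since 863 is an odd prime power (or 4). Hence Gal(Q(zeta_863)/Q) ≅ Z/862Z.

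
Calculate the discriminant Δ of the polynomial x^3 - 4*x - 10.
Δ = -2444

For a depressed cubic x^3 + p x + q the discriminant is Δ = -4 p^3 - 27 q^2 = -4*(-4)^3 - 27*(-10)^2 = 256 - 2700 = -2444.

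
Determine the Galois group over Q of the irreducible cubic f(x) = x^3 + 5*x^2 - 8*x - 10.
Gal(K/Q) = S_3 (symmetric group of order 6)

Compute the discriminant of x^3 + (5)*x^2 + (-8)*x + (-10): Δ = 13148. Since Δ is not a rational square, the Galois group is not contained in A_3; it must be the full S_3 (irreducibility of the cubic rules out anything smaller).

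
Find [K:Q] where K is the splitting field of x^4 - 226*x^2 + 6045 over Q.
[K:Q] = 4

f factors as (x^2 - 195)(x^2 - 31); the splitting field is K = Q(sqrt(195), sqrt(31)). Since 195, 31, and 6045 are all non-squares in Q, the three subfields Q(sqrt(195)), Q(sqrt(31)), Q(sqrt(6045)) are distinct degree-2 extensions, so [K:Q] = 4 (Klein four Galois group).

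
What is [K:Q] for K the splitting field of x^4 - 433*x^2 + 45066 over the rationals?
[K:Q] = 4

f factors as (x^2 - 259)(x^2 - 174); the splitting field is K = Q(sqrt(259), sqrt(174)). Since 259, 174, and 45066 are all non-squares in Q, the three subfields Q(sqrt(259)), Q(sqrt(174)), Q(sqrt(45066)) are distinct degree-2 extensions, so [K:Q] = 4 (Klein four Galois group).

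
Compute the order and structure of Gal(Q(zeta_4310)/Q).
|Gal(Q(zeta_4310)/Q)| = phi(4310) = 1720; group ≅ (Z/4310Z)^* ≅ Z/4Z × Z/430Z

The n-th cyclotomic polynomial Φ_4310(x) is the minimal polynomial of zeta_4310 over Q and has degree phi(4310) = 1720. So Q(zeta_4310) is a degree-1720 Galois extension with Galois group (Z/4310Z)^*. By CRT, (Z/4310Z)^* ≅ (Z/2Z)^* × (Z/5Z)^* × (Z/431Z)^*. Each prime-power unit group is (Z/2Z)^* ≅ trivial group (order 1); (Z/5Z)^* ≅ Z/4Z; (Z/431Z)^* ≅ Z/430Z. Hence Gal(Q(zeta_4310)/Q) ≅ Z/4Z × Z/430Z.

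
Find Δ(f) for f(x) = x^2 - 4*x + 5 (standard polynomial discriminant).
Δ = -4

For a quadratic a x^2 + b x + c the discriminant is Δ = b^2 - 4ac = (-4)^2 - 4*(1)*(5) = 16 - (20) = -4.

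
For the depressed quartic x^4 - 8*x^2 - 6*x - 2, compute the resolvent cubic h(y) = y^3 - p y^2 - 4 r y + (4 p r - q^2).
h(y) = y^3 + 8*y^2 + 8*y + 28

Identify coefficients: p = -8, q = -6, r = -2.
Plug into h(y) = y^3 - p y^2 - 4 r y + (4 p r - q^2):
  h(y) = y^3 - (-8) y^2 - 4*(-2) y + (4*(-8)*(-2) - (-6)^2)
       = y^3 + (8) y^2 + (8) y + (28).
Simplifying: h(y) = y^3 + 8*y^2 + 8*y + 28.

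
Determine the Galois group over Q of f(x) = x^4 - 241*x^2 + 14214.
Gal(K/Q) = V_4 (Klein four-group, Z/2Z × Z/2Z)

f factors as (x^2 - 138)(x^2 - 103), so the splitting field is K = Q(sqrt(138), sqrt(103)). The elements 138, 103, 14214 are all non-squares in Q, so sqrt(138) and sqrt(103) generate independent quadratic extensions. Thus [K:Q] = 4 and Gal(K/Q) is generated by the two order-2 automorphisms sqrt(138) ↦ -sqrt(138) and sqrt(103) ↦ -sqrt(103), giving V_4.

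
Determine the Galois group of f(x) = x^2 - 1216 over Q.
Gal(K/Q) = Z/2Z (cyclic of order 2)

x^2 - 1216 is irreducible over Q since 1216 is not a rational square. The splitting field Q(sqrt(1216)) has degree 2 over Q, and its unique nontrivial automorphism is sqrt(1216) ↦ -sqrt(1216). Hence Gal(Q(sqrt(1216))/Q) = Z/2Z.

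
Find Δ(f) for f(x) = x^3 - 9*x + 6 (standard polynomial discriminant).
Δ = 1944

For a depressed cubic x^3 + p x + q the discriminant is Δ = -4 p^3 - 27 q^2 = -4*(-9)^3 - 27*(6)^2 = 2916 - 972 = 1944.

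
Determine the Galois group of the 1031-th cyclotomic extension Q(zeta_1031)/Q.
|Gal(Q(zeta_1031)/Q)| = phi(1031) = 1030; group ≅ (Z/1031Z)^* ≅ Z/1030Z

The n-th cyclotomic polynomial Φ_1031(x) is the minimal polynomial of zeta_1031 over Q and has degree phi(1031) = 1030. So Q(zeta_1031) is a degree-1030 Galois extension with Galois group (Z/1031Z)^*. (Z/1031Z)^* is cyclic since 1031 is an odd prime power (or 4). Hence Gal(Q(zeta_1031)/Q) ≅ Z/1030Z.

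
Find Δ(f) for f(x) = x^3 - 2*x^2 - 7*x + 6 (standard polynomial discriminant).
Δ = 2300

For x^3 + a x^2 + b x + c the discriminant is Δ = 18 a b c - 4 a^3 c + a^2 b^2 - 4 b^3 - 27 c^2.
Plug a = -2, b = -7, c = 6:
  18*(-2)*(-7)*(6) - 4*(-2)^3*(6) + (-2)^2*(-7)^2 - 4*(-7)^3 - 27*(6)^2
  = 1512 + (192) + 196 + (1372) + (-972)
  = 2300.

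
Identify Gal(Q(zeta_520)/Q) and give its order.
|Gal(Q(zeta_520)/Q)| = phi(520) = 192; group ≅ (Z/520Z)^* ≅ Z/2Z × Z/2Z × Z/4Z × Z/12Z

The n-th cyclotomic polynomial Φ_520(x) is the minimal polynomial of zeta_520 over Q and has degree phi(520) = 192. So Q(zeta_520) is a degree-192 Galois extension with Galois group (Z/520Z)^*. By CRT, (Z/520Z)^* ≅ (Z/8Z)^* × (Z/5Z)^* × (Z/13Z)^*. Each prime-power unit group is (Z/8Z)^* ≅ Z/2Z × Z/2Z; (Z/5Z)^* ≅ Z/4Z; (Z/13Z)^* ≅ Z/12Z. Hence Gal(Q(zeta_520)/Q) ≅ Z/2Z × Z/2Z × Z/4Z × Z/12Z.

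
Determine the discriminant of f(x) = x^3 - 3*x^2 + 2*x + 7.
Δ = -1319

For x^3 + a x^2 + b x + c the discriminant is Δ = 18 a b c - 4 a^3 c + a^2 b^2 - 4 b^3 - 27 c^2.
Plug a = -3, b = 2, c = 7:
  18*(-3)*(2)*(7) - 4*(-3)^3*(7) + (-3)^2*(2)^2 - 4*(2)^3 - 27*(7)^2
  = -756 + (756) + 36 + (-32) + (-1323)
  = -1319.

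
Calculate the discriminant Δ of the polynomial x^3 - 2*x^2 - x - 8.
Δ = -2264

For x^3 + a x^2 + b x + c the discriminant is Δ = 18 a b c - 4 a^3 c + a^2 b^2 - 4 b^3 - 27 c^2.
Plug a = -2, b = -1, c = -8:
  18*(-2)*(-1)*(-8) - 4*(-2)^3*(-8) + (-2)^2*(-1)^2 - 4*(-1)^3 - 27*(-8)^2
  = -288 + (-256) + 4 + (4) + (-1728)
  = -2264.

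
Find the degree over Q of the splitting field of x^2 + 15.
[K:Q] = 2

The discriminant of x^2 + (0)*x + (15) is b^2 - 4c = 0 - (60) = -60. Since -60 is not a perfect square in Q, the polynomial is irreducible over Q. Its two roots generate a degree-2 extension, so [K:Q] = 2.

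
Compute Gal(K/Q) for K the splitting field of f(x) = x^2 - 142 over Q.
Gal(K/Q) = Z/2Z (cyclic of order 2)

x^2 - 142 is irreducible over Q since 142 is not a rational square. The splitting field Q(sqrt(142)) has degree 2 over Q, and its unique nontrivial automorphism is sqrt(142) ↦ -sqrt(142). Hence Gal(Q(sqrt(142))/Q) = Z/2Z.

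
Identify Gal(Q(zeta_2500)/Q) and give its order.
|Gal(Q(zeta_2500)/Q)| = phi(2500) = 1000; group ≅ (Z/2500Z)^* ≅ Z/2Z × Z/500Z

The n-th cyclotomic polynomial Φ_2500(x) is the minimal polynomial of zeta_2500 over Q and has degree phi(2500) = 1000. So Q(zeta_2500) is a degree-1000 Galois extension with Galois group (Z/2500Z)^*. By CRT, (Z/2500Z)^* ≅ (Z/4Z)^* × (Z/625Z)^*. Each prime-power unit group is (Z/4Z)^* ≅ Z/2Z; (Z/625Z)^* ≅ Z/500Z. Hence Gal(Q(zeta_2500)/Q) ≅ Z/2Z × Z/500Z.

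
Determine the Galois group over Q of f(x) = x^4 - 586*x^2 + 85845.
Gal(K/Q) = V_4 (Klein four-group, Z/2Z × Z/2Z)

f factors as (x^2 - 291)(x^2 - 295), so the splitting field is K = Q(sqrt(291), sqrt(295)). The elements 291, 295, 85845 are all non-squares in Q, so sqrt(291) and sqrt(295) generate independent quadratic extensions. Thus [K:Q] = 4 and Gal(K/Q) is generated by the two order-2 automorphisms sqrt(291) ↦ -sqrt(291) and sqrt(295) ↦ -sqrt(295), giving V_4.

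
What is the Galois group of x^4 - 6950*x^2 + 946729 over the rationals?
Gal(K/Q) = Z/2Z (cyclic of order 2)

f factors as (x^2 - 139)(x^2 - 6811), so the splitting field is K = Q(sqrt(139), sqrt(6811)). The squarefree part of 139 is 139 and the squarefree part of 6811 is also 139, so sqrt(139) and sqrt(6811) are both rational multiples of sqrt(139). Hence Q(sqrt(139)) = Q(sqrt(6811)) = Q(sqrt(139)), and the splitting field collapses to a single degree-2 extension with Galois group Z/2Z.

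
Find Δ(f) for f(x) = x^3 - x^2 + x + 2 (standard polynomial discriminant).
Δ = -139

For x^3 + a x^2 + b x + c the discriminant is Δ = 18 a b c - 4 a^3 c + a^2 b^2 - 4 b^3 - 27 c^2.
Plug a = -1, b = 1, c = 2:
  18*(-1)*(1)*(2) - 4*(-1)^3*(2) + (-1)^2*(1)^2 - 4*(1)^3 - 27*(2)^2
  = -36 + (8) + 1 + (-4) + (-108)
  = -139.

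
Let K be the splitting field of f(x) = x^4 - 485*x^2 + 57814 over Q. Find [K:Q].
[K:Q] = 4

f factors as (x^2 - 274)(x^2 - 211); the splitting field is K = Q(sqrt(274), sqrt(211)). Since 274, 211, and 57814 are all non-squares in Q, the three subfields Q(sqrt(274)), Q(sqrt(211)), Q(sqrt(57814)) are distinct degree-2 extensions, so [K:Q] = 4 (Klein four Galois group).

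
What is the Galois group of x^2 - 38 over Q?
Gal(K/Q) = Z/2Z (cyclic of order 2)

x^2 - 38 is irreducible over Q since 38 is not a rational square. The splitting field Q(sqrt(38)) has degree 2 over Q, and its unique nontrivial automorphism is sqrt(38) ↦ -sqrt(38). Hence Gal(Q(sqrt(38))/Q) = Z/2Z.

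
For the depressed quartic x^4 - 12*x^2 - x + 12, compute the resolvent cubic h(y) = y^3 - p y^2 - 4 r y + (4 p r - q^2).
h(y) = y^3 + 12*y^2 - 48*y - 577

Identify coefficients: p = -12, q = -1, r = 12.
Plug into h(y) = y^3 - p y^2 - 4 r y + (4 p r - q^2):
  h(y) = y^3 - (-12) y^2 - 4*(12) y + (4*(-12)*(12) - (-1)^2)
       = y^3 + (12) y^2 + (-48) y + (-577).
Simplifying: h(y) = y^3 + 12*y^2 - 48*y - 577.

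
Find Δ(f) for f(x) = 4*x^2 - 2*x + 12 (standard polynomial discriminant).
Δ = -188

For a quadratic a x^2 + b x + c the discriminant is Δ = b^2 - 4ac = (-2)^2 - 4*(4)*(12) = 4 - (192) = -188.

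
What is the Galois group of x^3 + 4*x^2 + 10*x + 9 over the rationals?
Gal(K/Q) = S_3 (symmetric group of order 6)

Compute the discriminant of x^3 + (4)*x^2 + (10)*x + (9): Δ = -411. Since Δ is not a rational square, the Galois group is not contained in A_3; it must be the full S_3 (irreducibility of the cubic rules out anything smaller).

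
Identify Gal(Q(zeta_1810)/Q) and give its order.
|Gal(Q(zeta_1810)/Q)| = phi(1810) = 720; group ≅ (Z/1810Z)^* ≅ Z/4Z × Z/180Z

The n-th cyclotomic polynomial Φ_1810(x) is the minimal polynomial of zeta_1810 over Q and has degree phi(1810) = 720. So Q(zeta_1810) is a degree-720 Galois extension with Galois group (Z/1810Z)^*. By CRT, (Z/1810Z)^* ≅ (Z/2Z)^* × (Z/5Z)^* × (Z/181Z)^*. Each prime-power unit group is (Z/2Z)^* ≅ trivial group (order 1); (Z/5Z)^* ≅ Z/4Z; (Z/181Z)^* ≅ Z/180Z. Hence Gal(Q(zeta_1810)/Q) ≅ Z/4Z × Z/180Z.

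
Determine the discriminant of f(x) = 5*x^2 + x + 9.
Δ = -179

For a quadratic a x^2 + b x + c the discriminant is Δ = b^2 - 4ac = (1)^2 - 4*(5)*(9) = 1 - (180) = -179.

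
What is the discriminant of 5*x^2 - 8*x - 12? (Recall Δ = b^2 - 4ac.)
Δ = 304

For a quadratic a x^2 + b x + c the discriminant is Δ = b^2 - 4ac = (-8)^2 - 4*(5)*(-12) = 64 - (-240) = 304.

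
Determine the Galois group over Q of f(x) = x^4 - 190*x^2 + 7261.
Gal(K/Q) = V_4 (Klein four-group, Z/2Z × Z/2Z)

f factors as (x^2 - 137)(x^2 - 53), so the splitting field is K = Q(sqrt(137), sqrt(53)). The elements 137, 53, 7261 are all non-squares in Q, so sqrt(137) and sqrt(53) generate independent quadratic extensions. Thus [K:Q] = 4 and Gal(K/Q) is generated by the two order-2 automorphisms sqrt(137) ↦ -sqrt(137) and sqrt(53) ↦ -sqrt(53), giving V_4.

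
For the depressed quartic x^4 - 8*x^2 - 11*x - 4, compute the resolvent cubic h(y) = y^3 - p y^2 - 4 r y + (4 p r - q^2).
h(y) = y^3 + 8*y^2 + 16*y + 7

Identify coefficients: p = -8, q = -11, r = -4.
Plug into h(y) = y^3 - p y^2 - 4 r y + (4 p r - q^2):
  h(y) = y^3 - (-8) y^2 - 4*(-4) y + (4*(-8)*(-4) - (-11)^2)
       = y^3 + (8) y^2 + (16) y + (7).
Simplifying: h(y) = y^3 + 8*y^2 + 16*y + 7.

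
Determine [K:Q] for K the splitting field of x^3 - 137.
[K:Q] = 6

x^3 - 137 has one real root r = 137^(1/3) and two complex roots r*zeta_3, r*zeta_3^2 where zeta_3 = e^(2*pi*i/3). The splitting field is Q(r, zeta_3). [Q(r):Q] = 3 and [Q(zeta_3):Q] = 2 with gcd = 1, so [Q(r, zeta_3):Q] = 3 * 2 = 6.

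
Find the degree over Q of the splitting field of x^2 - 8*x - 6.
[K:Q] = 2

The discriminant of x^2 + (-8)*x + (-6) is b^2 - 4c = 64 - (-24) = 88. Since 88 is not a perfect square in Q, the polynomial is irreducible over Q. Its two roots generate a degree-2 extension, so [K:Q] = 2.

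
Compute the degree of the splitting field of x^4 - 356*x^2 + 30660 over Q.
[K:Q] = 4

f factors as (x^2 - 146)(x^2 - 210); the splitting field is K = Q(sqrt(146), sqrt(210)). Since 146, 210, and 30660 are all non-squares in Q, the three subfields Q(sqrt(146)), Q(sqrt(210)), Q(sqrt(30660)) are distinct degree-2 extensions, so [K:Q] = 4 (Klein four Galois group).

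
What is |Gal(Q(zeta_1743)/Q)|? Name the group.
|Gal(Q(zeta_1743)/Q)| = phi(1743) = 984; group ≅ (Z/1743Z)^* ≅ Z/2Z × Z/6Z × Z/82Z

The n-th cyclotomic polynomial Φ_1743(x) is the minimal polynomial of zeta_1743 over Q and has degree phi(1743) = 984. So Q(zeta_1743) is a degree-984 Galois extension with Galois group (Z/1743Z)^*. By CRT, (Z/1743Z)^* ≅ (Z/3Z)^* × (Z/7Z)^* × (Z/83Z)^*. Each prime-power unit group is (Z/3Z)^* ≅ Z/2Z; (Z/7Z)^* ≅ Z/6Z; (Z/83Z)^* ≅ Z/82Z. Hence Gal(Q(zeta_1743)/Q) ≅ Z/2Z × Z/6Z × Z/82Z.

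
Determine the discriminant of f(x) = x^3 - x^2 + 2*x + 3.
Δ = -367

For x^3 + a x^2 + b x + c the discriminant is Δ = 18 a b c - 4 a^3 c + a^2 b^2 - 4 b^3 - 27 c^2.
Plug a = -1, b = 2, c = 3:
  18*(-1)*(2)*(3) - 4*(-1)^3*(3) + (-1)^2*(2)^2 - 4*(2)^3 - 27*(3)^2
  = -108 + (12) + 4 + (-32) + (-243)
  = -367.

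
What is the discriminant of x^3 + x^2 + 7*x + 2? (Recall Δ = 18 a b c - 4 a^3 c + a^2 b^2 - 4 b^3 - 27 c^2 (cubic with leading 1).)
Δ = -1187

For x^3 + a x^2 + b x + c the discriminant is Δ = 18 a b c - 4 a^3 c + a^2 b^2 - 4 b^3 - 27 c^2.
Plug a = 1, b = 7, c = 2:
  18*(1)*(7)*(2) - 4*(1)^3*(2) + (1)^2*(7)^2 - 4*(7)^3 - 27*(2)^2
  = 252 + (-8) + 49 + (-1372) + (-108)
  = -1187.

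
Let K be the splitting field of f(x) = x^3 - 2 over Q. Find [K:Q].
[K:Q] = 6

x^3 - 2 has one real root r = 2^(1/3) and two complex roots r*zeta_3, r*zeta_3^2 where zeta_3 = e^(2*pi*i/3). The splitting field is Q(r, zeta_3). [Q(r):Q] = 3 and [Q(zeta_3):Q] = 2 with gcd = 1, so [Q(r, zeta_3):Q] = 3 * 2 = 6.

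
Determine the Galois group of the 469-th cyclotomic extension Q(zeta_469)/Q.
|Gal(Q(zeta_469)/Q)| = phi(469) = 396; group ≅ (Z/469Z)^* ≅ Z/6Z × Z/66Z

The n-th cyclotomic polynomial Φ_469(x) is the minimal polynomial of zeta_469 over Q and has degree phi(469) = 396. So Q(zeta_469) is a degree-396 Galois extension with Galois group (Z/469Z)^*. By CRT, (Z/469Z)^* ≅ (Z/7Z)^* × (Z/67Z)^*. Each prime-power unit group is (Z/7Z)^* ≅ Z/6Z; (Z/67Z)^* ≅ Z/66Z. Hence Gal(Q(zeta_469)/Q) ≅ Z/6Z × Z/66Z.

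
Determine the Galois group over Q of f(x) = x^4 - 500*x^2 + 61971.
Gal(K/Q) = V_4 (Klein four-group, Z/2Z × Z/2Z)

f factors as (x^2 - 227)(x^2 - 273), so the splitting field is K = Q(sqrt(227), sqrt(273)). The elements 227, 273, 61971 are all non-squares in Q, so sqrt(227) and sqrt(273) generate independent quadratic extensions. Thus [K:Q] = 4 and Gal(K/Q) is generated by the two order-2 automorphisms sqrt(227) ↦ -sqrt(227) and sqrt(273) ↦ -sqrt(273), giving V_4.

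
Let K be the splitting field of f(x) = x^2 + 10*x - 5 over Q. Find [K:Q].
[K:Q] = 2

The discriminant of x^2 + (10)*x + (-5) is b^2 - 4c = 100 - (-20) = 120. Since 120 is not a perfect square in Q, the polynomial is irreducible over Q. Its two roots generate a degree-2 extension, so [K:Q] = 2.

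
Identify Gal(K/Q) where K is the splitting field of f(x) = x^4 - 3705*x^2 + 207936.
Gal(K/Q) = Z/2Z (cyclic of order 2)

f factors as (x^2 - 3648)(x^2 - 57), so the splitting field is K = Q(sqrt(3648), sqrt(57)). The squarefree part of 3648 is 57 and the squarefree part of 57 is also 57, so sqrt(3648) and sqrt(57) are both rational multiples of sqrt(57). Hence Q(sqrt(3648)) = Q(sqrt(57)) = Q(sqrt(57)), and the splitting field collapses to a single degree-2 extension with Galois group Z/2Z.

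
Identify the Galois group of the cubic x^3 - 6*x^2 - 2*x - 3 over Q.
Gal(K/Q) = S_3 (symmetric group of order 6)

Compute the discriminant of x^3 + (-6)*x^2 + (-2)*x + (-3): Δ = -3307. Since Δ is not a rational square, the Galois group is not contained in A_3; it must be the full S_3 (irreducibility of the cubic rules out anything smaller).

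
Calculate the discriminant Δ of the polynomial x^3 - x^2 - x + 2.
Δ = -59

For x^3 + a x^2 + b x + c the discriminant is Δ = 18 a b c - 4 a^3 c + a^2 b^2 - 4 b^3 - 27 c^2.
Plug a = -1, b = -1, c = 2:
  18*(-1)*(-1)*(2) - 4*(-1)^3*(2) + (-1)^2*(-1)^2 - 4*(-1)^3 - 27*(2)^2
  = 36 + (8) + 1 + (4) + (-108)
  = -59.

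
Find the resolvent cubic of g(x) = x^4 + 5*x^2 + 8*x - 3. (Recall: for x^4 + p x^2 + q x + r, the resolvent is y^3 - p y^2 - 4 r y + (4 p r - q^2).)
h(y) = y^3 - 5*y^2 + 12*y - 124

Identify coefficients: p = 5, q = 8, r = -3.
Plug into h(y) = y^3 - p y^2 - 4 r y + (4 p r - q^2):
  h(y) = y^3 - (5) y^2 - 4*(-3) y + (4*(5)*(-3) - (8)^2)
       = y^3 + (-5) y^2 + (12) y + (-124).
Simplifying: h(y) = y^3 - 5*y^2 + 12*y - 124.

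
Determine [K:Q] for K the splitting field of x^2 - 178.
[K:Q] = 2

The polynomial x^2 - 178 is irreducible over Q since 178 is not a perfect square. Its splitting field is Q(sqrt(178)), which has degree 2 over Q.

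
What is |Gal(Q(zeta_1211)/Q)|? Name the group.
|Gal(Q(zeta_1211)/Q)| = phi(1211) = 1032; group ≅ (Z/1211Z)^* ≅ Z/6Z × Z/172Z

The n-th cyclotomic polynomial Φ_1211(x) is the minimal polynomial of zeta_1211 over Q and has degree phi(1211) = 1032. So Q(zeta_1211) is a degree-1032 Galois extension with Galois group (Z/1211Z)^*. By CRT, (Z/1211Z)^* ≅ (Z/7Z)^* × (Z/173Z)^*. Each prime-power unit group is (Z/7Z)^* ≅ Z/6Z; (Z/173Z)^* ≅ Z/172Z. Hence Gal(Q(zeta_1211)/Q) ≅ Z/6Z × Z/172Z.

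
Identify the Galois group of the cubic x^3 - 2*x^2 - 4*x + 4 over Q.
Gal(K/Q) = S_3 (symmetric group of order 6)

Compute the discriminant of x^3 + (-2)*x^2 + (-4)*x + (4): Δ = 592. Since Δ is not a rational square, the Galois group is not contained in A_3; it must be the full S_3 (irreducibility of the cubic rules out anything smaller).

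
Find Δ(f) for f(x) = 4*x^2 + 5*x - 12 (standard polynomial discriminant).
Δ = 217

For a quadratic a x^2 + b x + c the discriminant is Δ = b^2 - 4ac = (5)^2 - 4*(4)*(-12) = 25 - (-192) = 217.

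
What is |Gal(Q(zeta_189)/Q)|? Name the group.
|Gal(Q(zeta_189)/Q)| = phi(189) = 108; group ≅ (Z/189Z)^* ≅ Z/6Z × Z/18Z

The n-th cyclotomic polynomial Φ_189(x) is the minimal polynomial of zeta_189 over Q and has degree phi(189) = 108. So Q(zeta_189) is a degree-108 Galois extension with Galois group (Z/189Z)^*. By CRT, (Z/189Z)^* ≅ (Z/27Z)^* × (Z/7Z)^*. Each prime-power unit group is (Z/27Z)^* ≅ Z/18Z; (Z/7Z)^* ≅ Z/6Z. Hence Gal(Q(zeta_189)/Q) ≅ Z/6Z × Z/18Z.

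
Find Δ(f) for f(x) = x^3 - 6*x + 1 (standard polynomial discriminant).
Δ = 837

For a depressed cubic x^3 + p x + q the discriminant is Δ = -4 p^3 - 27 q^2 = -4*(-6)^3 - 27*(1)^2 = 864 - 27 = 837.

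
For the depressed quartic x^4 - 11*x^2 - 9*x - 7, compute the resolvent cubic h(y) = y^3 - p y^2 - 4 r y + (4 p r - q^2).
h(y) = y^3 + 11*y^2 + 28*y + 227

Identify coefficients: p = -11, q = -9, r = -7.
Plug into h(y) = y^3 - p y^2 - 4 r y + (4 p r - q^2):
  h(y) = y^3 - (-11) y^2 - 4*(-7) y + (4*(-11)*(-7) - (-9)^2)
       = y^3 + (11) y^2 + (28) y + (227).
Simplifying: h(y) = y^3 + 11*y^2 + 28*y + 227.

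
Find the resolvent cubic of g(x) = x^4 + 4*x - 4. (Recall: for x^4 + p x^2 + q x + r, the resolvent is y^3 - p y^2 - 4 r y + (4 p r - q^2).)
h(y) = y^3 + 16*y - 16

Identify coefficients: p = 0, q = 4, r = -4.
Plug into h(y) = y^3 - p y^2 - 4 r y + (4 p r - q^2):
  h(y) = y^3 - (0) y^2 - 4*(-4) y + (4*(0)*(-4) - (4)^2)
       = y^3 + (0) y^2 + (16) y + (-16).
Simplifying: h(y) = y^3 + 16*y - 16.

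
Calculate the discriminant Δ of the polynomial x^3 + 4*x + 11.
Δ = -3523

For a depressed cubic x^3 + p x + q the discriminant is Δ = -4 p^3 - 27 q^2 = -4*(4)^3 - 27*(11)^2 = -256 - 3267 = -3523.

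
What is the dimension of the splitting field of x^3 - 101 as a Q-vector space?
[K:Q] = 6

x^3 - 101 has one real root r = 101^(1/3) and two complex roots r*zeta_3, r*zeta_3^2 where zeta_3 = e^(2*pi*i/3). The splitting field is Q(r, zeta_3). [Q(r):Q] = 3 and [Q(zeta_3):Q] = 2 with gcd = 1, so [Q(r, zeta_3):Q] = 3 * 2 = 6.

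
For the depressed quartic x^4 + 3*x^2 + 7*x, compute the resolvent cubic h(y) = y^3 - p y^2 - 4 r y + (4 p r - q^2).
h(y) = y^3 - 3*y^2 - 49

Identify coefficients: p = 3, q = 7, r = 0.
Plug into h(y) = y^3 - p y^2 - 4 r y + (4 p r - q^2):
  h(y) = y^3 - (3) y^2 - 4*(0) y + (4*(3)*(0) - (7)^2)
       = y^3 + (-3) y^2 + (0) y + (-49).
Simplifying: h(y) = y^3 - 3*y^2 - 49.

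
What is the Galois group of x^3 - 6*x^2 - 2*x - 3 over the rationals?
Gal(K/Q) = S_3 (symmetric group of order 6)

Compute the discriminant of x^3 + (-6)*x^2 + (-2)*x + (-3): Δ = -3307. Since Δ is not a rational square, the Galois group is not contained in A_3; it must be the full S_3 (irreducibility of the cubic rules out anything smaller).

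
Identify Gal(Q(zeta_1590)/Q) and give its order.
|Gal(Q(zeta_1590)/Q)| = phi(1590) = 416; group ≅ (Z/1590Z)^* ≅ Z/2Z × Z/4Z × Z/52Z

The n-th cyclotomic polynomial Φ_1590(x) is the minimal polynomial of zeta_1590 over Q and has degree phi(1590) = 416. So Q(zeta_1590) is a degree-416 Galois extension with Galois group (Z/1590Z)^*. By CRT, (Z/1590Z)^* ≅ (Z/2Z)^* × (Z/3Z)^* × (Z/5Z)^* × (Z/53Z)^*. Each prime-power unit group is (Z/2Z)^* ≅ trivial group (order 1); (Z/3Z)^* ≅ Z/2Z; (Z/5Z)^* ≅ Z/4Z; (Z/53Z)^* ≅ Z/52Z. Hence Gal(Q(zeta_1590)/Q) ≅ Z/2Z × Z/4Z × Z/52Z.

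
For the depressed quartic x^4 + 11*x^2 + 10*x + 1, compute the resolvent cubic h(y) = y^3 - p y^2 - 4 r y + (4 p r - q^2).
h(y) = y^3 - 11*y^2 - 4*y - 56

Identify coefficients: p = 11, q = 10, r = 1.
Plug into h(y) = y^3 - p y^2 - 4 r y + (4 p r - q^2):
  h(y) = y^3 - (11) y^2 - 4*(1) y + (4*(11)*(1) - (10)^2)
       = y^3 + (-11) y^2 + (-4) y + (-56).
Simplifying: h(y) = y^3 - 11*y^2 - 4*y - 56.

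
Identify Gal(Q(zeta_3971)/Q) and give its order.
|Gal(Q(zeta_3971)/Q)| = phi(3971) = 3420; group ≅ (Z/3971Z)^* ≅ Z/10Z × Z/342Z

The n-th cyclotomic polynomial Φ_3971(x) is the minimal polynomial of zeta_3971 over Q and has degree phi(3971) = 3420. So Q(zeta_3971) is a degree-3420 Galois extension with Galois group (Z/3971Z)^*. By CRT, (Z/3971Z)^* ≅ (Z/11Z)^* × (Z/361Z)^*. Each prime-power unit group is (Z/11Z)^* ≅ Z/10Z; (Z/361Z)^* ≅ Z/342Z. Hence Gal(Q(zeta_3971)/Q) ≅ Z/10Z × Z/342Z.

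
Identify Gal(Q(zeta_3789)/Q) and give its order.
|Gal(Q(zeta_3789)/Q)| = phi(3789) = 2520; group ≅ (Z/3789Z)^* ≅ Z/6Z × Z/420Z

The n-th cyclotomic polynomial Φ_3789(x) is the minimal polynomial of zeta_3789 over Q and has degree phi(3789) = 2520. So Q(zeta_3789) is a degree-2520 Galois extension with Galois group (Z/3789Z)^*. By CRT, (Z/3789Z)^* ≅ (Z/9Z)^* × (Z/421Z)^*. Each prime-power unit group is (Z/9Z)^* ≅ Z/6Z; (Z/421Z)^* ≅ Z/420Z. Hence Gal(Q(zeta_3789)/Q) ≅ Z/6Z × Z/420Z.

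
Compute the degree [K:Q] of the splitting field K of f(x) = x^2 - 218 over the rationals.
[K:Q] = 2

The polynomial x^2 - 218 is irreducible over Q since 218 is not a perfect square. Its splitting field is Q(sqrt(218)), which has degree 2 over Q.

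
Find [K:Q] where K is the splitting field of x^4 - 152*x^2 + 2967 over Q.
[K:Q] = 4

f factors as (x^2 - 23)(x^2 - 129); the splitting field is K = Q(sqrt(23), sqrt(129)). Since 23, 129, and 2967 are all non-squares in Q, the three subfields Q(sqrt(23)), Q(sqrt(129)), Q(sqrt(2967)) are distinct degree-2 extensions, so [K:Q] = 4 (Klein four Galois group).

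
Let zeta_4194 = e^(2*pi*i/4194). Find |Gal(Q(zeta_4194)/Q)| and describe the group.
|Gal(Q(zeta_4194)/Q)| = phi(4194) = 1392; group ≅ (Z/4194Z)^* ≅ Z/6Z × Z/232Z

The n-th cyclotomic polynomial Φ_4194(x) is the minimal polynomial of zeta_4194 over Q and has degree phi(4194) = 1392. So Q(zeta_4194) is a degree-1392 Galois extension with Galois group (Z/4194Z)^*. By CRT, (Z/4194Z)^* ≅ (Z/2Z)^* × (Z/9Z)^* × (Z/233Z)^*. Each prime-power unit group is (Z/2Z)^* ≅ trivial group (order 1); (Z/9Z)^* ≅ Z/6Z; (Z/233Z)^* ≅ Z/232Z. Hence Gal(Q(zeta_4194)/Q) ≅ Z/6Z × Z/232Z.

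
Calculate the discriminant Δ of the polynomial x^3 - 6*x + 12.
Δ = -3024

For a depressed cubic x^3 + p x + q the discriminant is Δ = -4 p^3 - 27 q^2 = -4*(-6)^3 - 27*(12)^2 = 864 - 3888 = -3024.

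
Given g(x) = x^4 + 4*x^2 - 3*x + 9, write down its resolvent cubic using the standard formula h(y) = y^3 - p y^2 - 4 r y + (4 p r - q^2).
h(y) = y^3 - 4*y^2 - 36*y + 135

Identify coefficients: p = 4, q = -3, r = 9.
Plug into h(y) = y^3 - p y^2 - 4 r y + (4 p r - q^2):
  h(y) = y^3 - (4) y^2 - 4*(9) y + (4*(4)*(9) - (-3)^2)
       = y^3 + (-4) y^2 + (-36) y + (135).
Simplifying: h(y) = y^3 - 4*y^2 - 36*y + 135.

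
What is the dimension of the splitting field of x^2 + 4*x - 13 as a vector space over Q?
[K:Q] = 2

The discriminant of x^2 + (4)*x + (-13) is b^2 - 4c = 16 - (-52) = 68. Since 68 is not a perfect square in Q, the polynomial is irreducible over Q. Its two roots generate a degree-2 extension, so [K:Q] = 2.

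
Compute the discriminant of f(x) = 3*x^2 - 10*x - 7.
Δ = 184

For a quadratic a x^2 + b x + c the discriminant is Δ = b^2 - 4ac = (-10)^2 - 4*(3)*(-7) = 100 - (-84) = 184.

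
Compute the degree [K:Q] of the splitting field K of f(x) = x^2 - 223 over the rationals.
[K:Q] = 2

The polynomial x^2 - 223 is irreducible over Q since 223 is not a perfect square. Its splitting field is Q(sqrt(223)), which has degree 2 over Q.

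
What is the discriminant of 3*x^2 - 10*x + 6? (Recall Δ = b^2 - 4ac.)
Δ = 28

For a quadratic a x^2 + b x + c the discriminant is Δ = b^2 - 4ac = (-10)^2 - 4*(3)*(6) = 100 - (72) = 28.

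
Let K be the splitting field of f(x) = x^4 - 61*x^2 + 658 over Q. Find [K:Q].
[K:Q] = 4

f factors as (x^2 - 14)(x^2 - 47); the splitting field is K = Q(sqrt(14), sqrt(47)). Since 14, 47, and 658 are all non-squares in Q, the three subfields Q(sqrt(14)), Q(sqrt(47)), Q(sqrt(658)) are distinct degree-2 extensions, so [K:Q] = 4 (Klein four Galois group).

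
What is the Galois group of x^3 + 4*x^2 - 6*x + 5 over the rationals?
Gal(K/Q) = S_3 (symmetric group of order 6)

Compute the discriminant of x^3 + (4)*x^2 + (-6)*x + (5): Δ = -2675. Since Δ is not a rational square, the Galois group is not contained in A_3; it must be the full S_3 (irreducibility of the cubic rules out anything smaller).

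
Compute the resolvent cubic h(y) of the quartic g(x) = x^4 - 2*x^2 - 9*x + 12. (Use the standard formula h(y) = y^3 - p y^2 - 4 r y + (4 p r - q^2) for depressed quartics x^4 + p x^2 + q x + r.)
h(y) = y^3 + 2*y^2 - 48*y - 177

Identify coefficients: p = -2, q = -9, r = 12.
Plug into h(y) = y^3 - p y^2 - 4 r y + (4 p r - q^2):
  h(y) = y^3 - (-2) y^2 - 4*(12) y + (4*(-2)*(12) - (-9)^2)
       = y^3 + (2) y^2 + (-48) y + (-177).
Simplifying: h(y) = y^3 + 2*y^2 - 48*y - 177.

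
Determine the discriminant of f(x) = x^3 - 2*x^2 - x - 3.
Δ = -439

For x^3 + a x^2 + b x + c the discriminant is Δ = 18 a b c - 4 a^3 c + a^2 b^2 - 4 b^3 - 27 c^2.
Plug a = -2, b = -1, c = -3:
  18*(-2)*(-1)*(-3) - 4*(-2)^3*(-3) + (-2)^2*(-1)^2 - 4*(-1)^3 - 27*(-3)^2
  = -108 + (-96) + 4 + (4) + (-243)
  = -439.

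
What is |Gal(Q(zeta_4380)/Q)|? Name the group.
|Gal(Q(zeta_4380)/Q)| = phi(4380) = 1152; group ≅ (Z/4380Z)^* ≅ Z/2Z × Z/2Z × Z/4Z × Z/72Z

The n-th cyclotomic polynomial Φ_4380(x) is the minimal polynomial of zeta_4380 over Q and has degree phi(4380) = 1152. So Q(zeta_4380) is a degree-1152 Galois extension with Galois group (Z/4380Z)^*. By CRT, (Z/4380Z)^* ≅ (Z/4Z)^* × (Z/3Z)^* × (Z/5Z)^* × (Z/73Z)^*. Each prime-power unit group is (Z/4Z)^* ≅ Z/2Z; (Z/3Z)^* ≅ Z/2Z; (Z/5Z)^* ≅ Z/4Z; (Z/73Z)^* ≅ Z/72Z. Hence Gal(Q(zeta_4380)/Q) ≅ Z/2Z × Z/2Z × Z/4Z × Z/72Z.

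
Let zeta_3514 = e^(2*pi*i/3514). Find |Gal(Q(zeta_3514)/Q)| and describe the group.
|Gal(Q(zeta_3514)/Q)| = phi(3514) = 1500; group ≅ (Z/3514Z)^* ≅ Z/6Z × Z/250Z

The n-th cyclotomic polynomial Φ_3514(x) is the minimal polynomial of zeta_3514 over Q and has degree phi(3514) = 1500. So Q(zeta_3514) is a degree-1500 Galois extension with Galois group (Z/3514Z)^*. By CRT, (Z/3514Z)^* ≅ (Z/2Z)^* × (Z/7Z)^* × (Z/251Z)^*. Each prime-power unit group is (Z/2Z)^* ≅ trivial group (order 1); (Z/7Z)^* ≅ Z/6Z; (Z/251Z)^* ≅ Z/250Z. Hence Gal(Q(zeta_3514)/Q) ≅ Z/6Z × Z/250Z.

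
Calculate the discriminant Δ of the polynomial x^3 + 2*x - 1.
Δ = -59

For a depressed cubic x^3 + p x + q the discriminant is Δ = -4 p^3 - 27 q^2 = -4*(2)^3 - 27*(-1)^2 = -32 - 27 = -59.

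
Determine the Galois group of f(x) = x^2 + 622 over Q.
Gal(K/Q) = Z/2Z (cyclic of order 2)

x^2 + 622 is irreducible over Q since -622 is not a rational square. The splitting field Q(sqrt(-622)) has degree 2 over Q, and its unique nontrivial automorphism is sqrt(-622) ↦ -sqrt(-622). Hence Gal(Q(sqrt(-622))/Q) = Z/2Z.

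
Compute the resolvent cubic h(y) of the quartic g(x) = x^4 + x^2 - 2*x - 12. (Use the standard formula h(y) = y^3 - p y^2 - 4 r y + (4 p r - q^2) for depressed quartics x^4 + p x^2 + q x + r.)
h(y) = y^3 - y^2 + 48*y - 52

Identify coefficients: p = 1, q = -2, r = -12.
Plug into h(y) = y^3 - p y^2 - 4 r y + (4 p r - q^2):
  h(y) = y^3 - (1) y^2 - 4*(-12) y + (4*(1)*(-12) - (-2)^2)
       = y^3 + (-1) y^2 + (48) y + (-52).
Simplifying: h(y) = y^3 - y^2 + 48*y - 52.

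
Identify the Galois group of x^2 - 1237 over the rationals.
Gal(K/Q) = Z/2Z (cyclic of order 2)

x^2 - 1237 is irreducible over Q since 1237 is not a rational square. The splitting field Q(sqrt(1237)) has degree 2 over Q, and its unique nontrivial automorphism is sqrt(1237) ↦ -sqrt(1237). Hence Gal(Q(sqrt(1237))/Q) = Z/2Z.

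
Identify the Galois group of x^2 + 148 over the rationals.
Gal(K/Q) = Z/2Z (cyclic of order 2)

x^2 + 148 is irreducible over Q since -148 is not a rational square. The splitting field Q(sqrt(-148)) has degree 2 over Q, and its unique nontrivial automorphism is sqrt(-148) ↦ -sqrt(-148). Hence Gal(Q(sqrt(-148))/Q) = Z/2Z.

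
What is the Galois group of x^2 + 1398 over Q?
Gal(K/Q) = Z/2Z (cyclic of order 2)

x^2 + 1398 is irreducible over Q since -1398 is not a rational square. The splitting field Q(sqrt(-1398)) has degree 2 over Q, and its unique nontrivial automorphism is sqrt(-1398) ↦ -sqrt(-1398). Hence Gal(Q(sqrt(-1398))/Q) = Z/2Z.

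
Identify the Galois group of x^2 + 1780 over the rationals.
Gal(K/Q) = Z/2Z (cyclic of order 2)

x^2 + 1780 is irreducible over Q since -1780 is not a rational square. The splitting field Q(sqrt(-1780)) has degree 2 over Q, and its unique nontrivial automorphism is sqrt(-1780) ↦ -sqrt(-1780). Hence Gal(Q(sqrt(-1780))/Q) = Z/2Z.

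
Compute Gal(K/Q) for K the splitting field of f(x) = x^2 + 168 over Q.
Gal(K/Q) = Z/2Z (cyclic of order 2)

x^2 + 168 is irreducible over Q since -168 is not a rational square. The splitting field Q(sqrt(-168)) has degree 2 over Q, and its unique nontrivial automorphism is sqrt(-168) ↦ -sqrt(-168). Hence Gal(Q(sqrt(-168))/Q) = Z/2Z.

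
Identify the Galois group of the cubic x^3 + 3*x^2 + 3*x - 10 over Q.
Gal(K/Q) = S_3 (symmetric group of order 6)

Compute the discriminant of x^3 + (3)*x^2 + (3)*x + (-10): Δ = -3267. Since Δ is not a rational square, the Galois group is not contained in A_3; it must be the full S_3 (irreducibility of the cubic rules out anything smaller).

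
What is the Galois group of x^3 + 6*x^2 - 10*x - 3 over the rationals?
Gal(K/Q) = S_3 (symmetric group of order 6)

Compute the discriminant of x^3 + (6)*x^2 + (-10)*x + (-3): Δ = 13189. Since Δ is not a rational square, the Galois group is not contained in A_3; it must be the full S_3 (irreducibility of the cubic rules out anything smaller).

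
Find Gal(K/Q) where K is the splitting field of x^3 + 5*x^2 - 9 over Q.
Gal(K/Q) = S_3 (symmetric group of order 6)

Compute the discriminant of x^3 + (5)*x^2 + (0)*x + (-9): Δ = 2313. Since Δ is not a rational square, the Galois group is not contained in A_3; it must be the full S_3 (irreducibility of the cubic rules out anything smaller).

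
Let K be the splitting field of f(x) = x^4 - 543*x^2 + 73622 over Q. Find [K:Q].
[K:Q] = 4

f factors as (x^2 - 262)(x^2 - 281); the splitting field is K = Q(sqrt(262), sqrt(281)). Since 262, 281, and 73622 are all non-squares in Q, the three subfields Q(sqrt(262)), Q(sqrt(281)), Q(sqrt(73622)) are distinct degree-2 extensions, so [K:Q] = 4 (Klein four Galois group).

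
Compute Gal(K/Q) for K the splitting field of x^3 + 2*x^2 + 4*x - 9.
Gal(K/Q) = S_3 (symmetric group of order 6)

Compute the discriminant of x^3 + (2)*x^2 + (4)*x + (-9): Δ = -3387. Since Δ is not a rational square, the Galois group is not contained in A_3; it must be the full S_3 (irreducibility of the cubic rules out anything smaller).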